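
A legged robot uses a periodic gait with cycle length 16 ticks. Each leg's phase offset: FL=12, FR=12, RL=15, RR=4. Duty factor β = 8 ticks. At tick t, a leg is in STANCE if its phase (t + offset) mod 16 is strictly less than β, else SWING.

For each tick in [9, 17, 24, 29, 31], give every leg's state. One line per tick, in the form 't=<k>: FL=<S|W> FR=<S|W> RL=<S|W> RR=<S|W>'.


t=9: phase=(5,5,8,13) vs β=8 → FL=S FR=S RL=W RR=W
t=17: phase=(13,13,0,5) vs β=8 → FL=W FR=W RL=S RR=S
t=24: phase=(4,4,7,12) vs β=8 → FL=S FR=S RL=S RR=W
t=29: phase=(9,9,12,1) vs β=8 → FL=W FR=W RL=W RR=S
t=31: phase=(11,11,14,3) vs β=8 → FL=W FR=W RL=W RR=S

t=9: FL=S FR=S RL=W RR=W
t=17: FL=W FR=W RL=S RR=S
t=24: FL=S FR=S RL=S RR=W
t=29: FL=W FR=W RL=W RR=S
t=31: FL=W FR=W RL=W RR=S


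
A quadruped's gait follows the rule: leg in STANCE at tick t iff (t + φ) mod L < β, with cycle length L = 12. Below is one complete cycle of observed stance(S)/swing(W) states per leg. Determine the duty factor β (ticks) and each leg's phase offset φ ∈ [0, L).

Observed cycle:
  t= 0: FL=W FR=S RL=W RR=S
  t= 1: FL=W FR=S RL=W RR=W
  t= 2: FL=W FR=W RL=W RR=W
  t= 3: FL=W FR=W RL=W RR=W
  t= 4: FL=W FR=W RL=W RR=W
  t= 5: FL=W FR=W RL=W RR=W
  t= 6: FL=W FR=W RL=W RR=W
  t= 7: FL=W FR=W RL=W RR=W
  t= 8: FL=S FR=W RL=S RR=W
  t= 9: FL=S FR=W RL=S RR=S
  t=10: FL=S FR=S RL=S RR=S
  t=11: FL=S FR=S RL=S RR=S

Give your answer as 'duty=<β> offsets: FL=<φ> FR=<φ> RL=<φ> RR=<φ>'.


duty=4 offsets: FL=4 FR=2 RL=4 RR=3

duty β = stance ticks per leg = 4
FL: stance ticks = 4; W→S at t=8 → φ=4
FR: stance ticks = 4; W→S at t=10 → φ=2
RL: stance ticks = 4; W→S at t=8 → φ=4
RR: stance ticks = 4; W→S at t=9 → φ=3


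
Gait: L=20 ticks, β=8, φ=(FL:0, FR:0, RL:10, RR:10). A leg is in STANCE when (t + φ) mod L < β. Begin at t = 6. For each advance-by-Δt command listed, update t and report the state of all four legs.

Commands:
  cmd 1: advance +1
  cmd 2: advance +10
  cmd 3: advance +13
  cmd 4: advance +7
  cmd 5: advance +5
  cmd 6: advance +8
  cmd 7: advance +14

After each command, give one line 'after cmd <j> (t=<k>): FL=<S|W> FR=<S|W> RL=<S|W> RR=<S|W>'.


after cmd 1 (t=7): FL=S FR=S RL=W RR=W
after cmd 2 (t=17): FL=W FR=W RL=S RR=S
after cmd 3 (t=30): FL=W FR=W RL=S RR=S
after cmd 4 (t=37): FL=W FR=W RL=S RR=S
after cmd 5 (t=42): FL=S FR=S RL=W RR=W
after cmd 6 (t=50): FL=W FR=W RL=S RR=S
after cmd 7 (t=64): FL=S FR=S RL=W RR=W

start t=6: FL=S FR=S RL=W RR=W
cmd 1: advance +1 → t=7, phase=(7,7,17,17) → FL=S FR=S RL=W RR=W
cmd 2: advance +10 → t=17, phase=(17,17,7,7) → FL=W FR=W RL=S RR=S
cmd 3: advance +13 → t=30, phase=(10,10,0,0) → FL=W FR=W RL=S RR=S
cmd 4: advance +7 → t=37, phase=(17,17,7,7) → FL=W FR=W RL=S RR=S
cmd 5: advance +5 → t=42, phase=(2,2,12,12) → FL=S FR=S RL=W RR=W
cmd 6: advance +8 → t=50, phase=(10,10,0,0) → FL=W FR=W RL=S RR=S
cmd 7: advance +14 → t=64, phase=(4,4,14,14) → FL=S FR=S RL=W RR=W


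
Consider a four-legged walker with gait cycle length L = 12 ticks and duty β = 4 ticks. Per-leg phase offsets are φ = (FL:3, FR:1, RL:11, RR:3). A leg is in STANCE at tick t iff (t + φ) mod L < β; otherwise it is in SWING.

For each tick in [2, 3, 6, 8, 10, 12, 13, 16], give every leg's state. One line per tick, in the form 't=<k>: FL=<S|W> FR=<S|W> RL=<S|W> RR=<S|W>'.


t=2: phase=(5,3,1,5) vs β=4 → FL=W FR=S RL=S RR=W
t=3: phase=(6,4,2,6) vs β=4 → FL=W FR=W RL=S RR=W
t=6: phase=(9,7,5,9) vs β=4 → FL=W FR=W RL=W RR=W
t=8: phase=(11,9,7,11) vs β=4 → FL=W FR=W RL=W RR=W
t=10: phase=(1,11,9,1) vs β=4 → FL=S FR=W RL=W RR=S
t=12: phase=(3,1,11,3) vs β=4 → FL=S FR=S RL=W RR=S
t=13: phase=(4,2,0,4) vs β=4 → FL=W FR=S RL=S RR=W
t=16: phase=(7,5,3,7) vs β=4 → FL=W FR=W RL=S RR=W

t=2: FL=W FR=S RL=S RR=W
t=3: FL=W FR=W RL=S RR=W
t=6: FL=W FR=W RL=W RR=W
t=8: FL=W FR=W RL=W RR=W
t=10: FL=S FR=W RL=W RR=S
t=12: FL=S FR=S RL=W RR=S
t=13: FL=W FR=S RL=S RR=W
t=16: FL=W FR=W RL=S RR=W


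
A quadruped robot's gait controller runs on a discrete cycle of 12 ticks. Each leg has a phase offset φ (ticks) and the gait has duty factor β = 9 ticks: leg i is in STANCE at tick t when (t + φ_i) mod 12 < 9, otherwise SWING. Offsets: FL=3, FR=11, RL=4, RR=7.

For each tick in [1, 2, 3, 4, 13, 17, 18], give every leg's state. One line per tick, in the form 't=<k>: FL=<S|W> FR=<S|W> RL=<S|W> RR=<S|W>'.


t=1: FL=S FR=S RL=S RR=S
t=2: FL=S FR=S RL=S RR=W
t=3: FL=S FR=S RL=S RR=W
t=4: FL=S FR=S RL=S RR=W
t=13: FL=S FR=S RL=S RR=S
t=17: FL=S FR=S RL=W RR=S
t=18: FL=W FR=S RL=W RR=S

t=1: phase=(4,0,5,8) vs β=9 → FL=S FR=S RL=S RR=S
t=2: phase=(5,1,6,9) vs β=9 → FL=S FR=S RL=S RR=W
t=3: phase=(6,2,7,10) vs β=9 → FL=S FR=S RL=S RR=W
t=4: phase=(7,3,8,11) vs β=9 → FL=S FR=S RL=S RR=W
t=13: phase=(4,0,5,8) vs β=9 → FL=S FR=S RL=S RR=S
t=17: phase=(8,4,9,0) vs β=9 → FL=S FR=S RL=W RR=S
t=18: phase=(9,5,10,1) vs β=9 → FL=W FR=S RL=W RR=S


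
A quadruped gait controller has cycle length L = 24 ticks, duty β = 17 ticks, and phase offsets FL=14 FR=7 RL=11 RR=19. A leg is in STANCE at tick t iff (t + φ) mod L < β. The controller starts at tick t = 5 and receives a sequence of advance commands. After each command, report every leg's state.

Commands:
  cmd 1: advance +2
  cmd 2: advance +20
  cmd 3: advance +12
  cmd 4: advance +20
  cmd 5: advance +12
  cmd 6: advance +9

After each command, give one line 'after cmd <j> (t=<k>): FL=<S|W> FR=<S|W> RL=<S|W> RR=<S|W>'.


start t=5: FL=W FR=S RL=S RR=S
cmd 1: advance +2 → t=7, phase=(21,14,18,2) → FL=W FR=S RL=W RR=S
cmd 2: advance +20 → t=27, phase=(17,10,14,22) → FL=W FR=S RL=S RR=W
cmd 3: advance +12 → t=39, phase=(5,22,2,10) → FL=S FR=W RL=S RR=S
cmd 4: advance +20 → t=59, phase=(1,18,22,6) → FL=S FR=W RL=W RR=S
cmd 5: advance +12 → t=71, phase=(13,6,10,18) → FL=S FR=S RL=S RR=W
cmd 6: advance +9 → t=80, phase=(22,15,19,3) → FL=W FR=S RL=W RR=S

after cmd 1 (t=7): FL=W FR=S RL=W RR=S
after cmd 2 (t=27): FL=W FR=S RL=S RR=W
after cmd 3 (t=39): FL=S FR=W RL=S RR=S
after cmd 4 (t=59): FL=S FR=W RL=W RR=S
after cmd 5 (t=71): FL=S FR=S RL=S RR=W
after cmd 6 (t=80): FL=W FR=S RL=W RR=S


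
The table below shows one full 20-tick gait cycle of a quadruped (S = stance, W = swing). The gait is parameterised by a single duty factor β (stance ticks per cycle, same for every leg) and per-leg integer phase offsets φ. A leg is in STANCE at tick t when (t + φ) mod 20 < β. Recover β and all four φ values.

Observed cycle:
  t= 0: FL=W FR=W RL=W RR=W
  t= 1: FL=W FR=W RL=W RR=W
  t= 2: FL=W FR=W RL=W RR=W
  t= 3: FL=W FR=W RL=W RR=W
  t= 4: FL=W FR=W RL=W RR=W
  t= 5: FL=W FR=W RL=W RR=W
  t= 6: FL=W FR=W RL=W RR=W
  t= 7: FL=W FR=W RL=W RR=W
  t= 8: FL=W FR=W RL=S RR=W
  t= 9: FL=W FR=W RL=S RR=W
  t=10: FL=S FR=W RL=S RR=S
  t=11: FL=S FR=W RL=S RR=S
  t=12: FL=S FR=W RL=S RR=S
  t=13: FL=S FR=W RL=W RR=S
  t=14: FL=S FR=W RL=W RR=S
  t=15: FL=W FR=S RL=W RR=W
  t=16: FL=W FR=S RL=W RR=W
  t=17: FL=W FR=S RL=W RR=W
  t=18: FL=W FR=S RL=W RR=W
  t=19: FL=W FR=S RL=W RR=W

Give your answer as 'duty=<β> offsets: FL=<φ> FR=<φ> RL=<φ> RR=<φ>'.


duty β = stance ticks per leg = 5
FL: stance ticks = 5; W→S at t=10 → φ=10
FR: stance ticks = 5; W→S at t=15 → φ=5
RL: stance ticks = 5; W→S at t=8 → φ=12
RR: stance ticks = 5; W→S at t=10 → φ=10

duty=5 offsets: FL=10 FR=5 RL=12 RR=10


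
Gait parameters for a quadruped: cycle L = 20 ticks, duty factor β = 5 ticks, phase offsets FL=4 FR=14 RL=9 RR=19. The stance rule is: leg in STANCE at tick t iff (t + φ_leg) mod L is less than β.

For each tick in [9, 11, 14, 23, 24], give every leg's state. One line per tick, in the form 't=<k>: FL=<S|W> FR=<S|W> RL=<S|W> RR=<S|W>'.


t=9: phase=(13,3,18,8) vs β=5 → FL=W FR=S RL=W RR=W
t=11: phase=(15,5,0,10) vs β=5 → FL=W FR=W RL=S RR=W
t=14: phase=(18,8,3,13) vs β=5 → FL=W FR=W RL=S RR=W
t=23: phase=(7,17,12,2) vs β=5 → FL=W FR=W RL=W RR=S
t=24: phase=(8,18,13,3) vs β=5 → FL=W FR=W RL=W RR=S

t=9: FL=W FR=S RL=W RR=W
t=11: FL=W FR=W RL=S RR=W
t=14: FL=W FR=W RL=S RR=W
t=23: FL=W FR=W RL=W RR=S
t=24: FL=W FR=W RL=W RR=S


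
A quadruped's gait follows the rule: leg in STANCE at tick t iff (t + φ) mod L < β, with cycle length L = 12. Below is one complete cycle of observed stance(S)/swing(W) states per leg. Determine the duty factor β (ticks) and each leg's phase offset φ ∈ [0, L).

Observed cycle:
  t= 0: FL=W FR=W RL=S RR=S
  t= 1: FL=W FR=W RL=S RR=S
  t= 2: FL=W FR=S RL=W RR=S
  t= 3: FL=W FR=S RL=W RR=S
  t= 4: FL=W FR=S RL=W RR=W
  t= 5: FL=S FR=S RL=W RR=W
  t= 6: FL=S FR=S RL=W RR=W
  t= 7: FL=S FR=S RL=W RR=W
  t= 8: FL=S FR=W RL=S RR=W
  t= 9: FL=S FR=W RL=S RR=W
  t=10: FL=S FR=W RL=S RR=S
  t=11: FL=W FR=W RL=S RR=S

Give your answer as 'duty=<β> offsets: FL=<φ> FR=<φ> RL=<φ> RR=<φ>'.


duty β = stance ticks per leg = 6
FL: stance ticks = 6; W→S at t=5 → φ=7
FR: stance ticks = 6; W→S at t=2 → φ=10
RL: stance ticks = 6; W→S at t=8 → φ=4
RR: stance ticks = 6; W→S at t=10 → φ=2

duty=6 offsets: FL=7 FR=10 RL=4 RR=2


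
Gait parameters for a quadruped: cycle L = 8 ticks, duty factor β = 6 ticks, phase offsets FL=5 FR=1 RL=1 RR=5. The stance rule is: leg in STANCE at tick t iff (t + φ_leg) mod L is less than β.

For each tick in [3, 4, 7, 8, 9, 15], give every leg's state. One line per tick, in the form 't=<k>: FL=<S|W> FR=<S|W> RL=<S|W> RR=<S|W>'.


t=3: phase=(0,4,4,0) vs β=6 → FL=S FR=S RL=S RR=S
t=4: phase=(1,5,5,1) vs β=6 → FL=S FR=S RL=S RR=S
t=7: phase=(4,0,0,4) vs β=6 → FL=S FR=S RL=S RR=S
t=8: phase=(5,1,1,5) vs β=6 → FL=S FR=S RL=S RR=S
t=9: phase=(6,2,2,6) vs β=6 → FL=W FR=S RL=S RR=W
t=15: phase=(4,0,0,4) vs β=6 → FL=S FR=S RL=S RR=S

t=3: FL=S FR=S RL=S RR=S
t=4: FL=S FR=S RL=S RR=S
t=7: FL=S FR=S RL=S RR=S
t=8: FL=S FR=S RL=S RR=S
t=9: FL=W FR=S RL=S RR=W
t=15: FL=S FR=S RL=S RR=S


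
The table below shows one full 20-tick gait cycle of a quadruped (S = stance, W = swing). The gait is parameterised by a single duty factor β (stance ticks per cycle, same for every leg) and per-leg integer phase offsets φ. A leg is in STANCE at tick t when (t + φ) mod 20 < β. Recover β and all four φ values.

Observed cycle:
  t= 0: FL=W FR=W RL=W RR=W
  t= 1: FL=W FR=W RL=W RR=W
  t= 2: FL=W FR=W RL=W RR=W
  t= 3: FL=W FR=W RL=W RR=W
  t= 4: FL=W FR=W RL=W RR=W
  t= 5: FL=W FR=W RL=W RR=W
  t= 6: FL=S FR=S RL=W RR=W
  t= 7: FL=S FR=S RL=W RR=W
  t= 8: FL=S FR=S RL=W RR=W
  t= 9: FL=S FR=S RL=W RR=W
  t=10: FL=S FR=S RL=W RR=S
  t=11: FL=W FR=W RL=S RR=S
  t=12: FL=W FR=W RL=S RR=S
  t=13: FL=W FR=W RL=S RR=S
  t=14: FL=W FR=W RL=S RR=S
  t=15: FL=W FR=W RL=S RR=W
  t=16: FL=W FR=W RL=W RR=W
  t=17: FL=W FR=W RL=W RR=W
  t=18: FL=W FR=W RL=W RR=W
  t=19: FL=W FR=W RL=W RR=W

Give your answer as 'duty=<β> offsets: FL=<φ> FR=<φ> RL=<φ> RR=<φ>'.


duty β = stance ticks per leg = 5
FL: stance ticks = 5; W→S at t=6 → φ=14
FR: stance ticks = 5; W→S at t=6 → φ=14
RL: stance ticks = 5; W→S at t=11 → φ=9
RR: stance ticks = 5; W→S at t=10 → φ=10

duty=5 offsets: FL=14 FR=14 RL=9 RR=10


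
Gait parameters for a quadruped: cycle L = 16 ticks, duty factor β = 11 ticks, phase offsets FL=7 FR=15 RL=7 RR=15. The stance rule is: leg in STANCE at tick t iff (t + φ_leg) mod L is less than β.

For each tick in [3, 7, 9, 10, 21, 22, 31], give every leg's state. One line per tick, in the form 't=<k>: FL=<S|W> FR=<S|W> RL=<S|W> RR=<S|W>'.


t=3: phase=(10,2,10,2) vs β=11 → FL=S FR=S RL=S RR=S
t=7: phase=(14,6,14,6) vs β=11 → FL=W FR=S RL=W RR=S
t=9: phase=(0,8,0,8) vs β=11 → FL=S FR=S RL=S RR=S
t=10: phase=(1,9,1,9) vs β=11 → FL=S FR=S RL=S RR=S
t=21: phase=(12,4,12,4) vs β=11 → FL=W FR=S RL=W RR=S
t=22: phase=(13,5,13,5) vs β=11 → FL=W FR=S RL=W RR=S
t=31: phase=(6,14,6,14) vs β=11 → FL=S FR=W RL=S RR=W

t=3: FL=S FR=S RL=S RR=S
t=7: FL=W FR=S RL=W RR=S
t=9: FL=S FR=S RL=S RR=S
t=10: FL=S FR=S RL=S RR=S
t=21: FL=W FR=S RL=W RR=S
t=22: FL=W FR=S RL=W RR=S
t=31: FL=S FR=W RL=S RR=W


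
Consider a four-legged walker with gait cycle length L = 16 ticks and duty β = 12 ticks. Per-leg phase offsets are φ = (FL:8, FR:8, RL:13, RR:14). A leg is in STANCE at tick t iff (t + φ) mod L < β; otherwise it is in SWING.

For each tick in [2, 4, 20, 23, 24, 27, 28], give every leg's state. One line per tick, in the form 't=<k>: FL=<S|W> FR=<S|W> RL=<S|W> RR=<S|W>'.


t=2: phase=(10,10,15,0) vs β=12 → FL=S FR=S RL=W RR=S
t=4: phase=(12,12,1,2) vs β=12 → FL=W FR=W RL=S RR=S
t=20: phase=(12,12,1,2) vs β=12 → FL=W FR=W RL=S RR=S
t=23: phase=(15,15,4,5) vs β=12 → FL=W FR=W RL=S RR=S
t=24: phase=(0,0,5,6) vs β=12 → FL=S FR=S RL=S RR=S
t=27: phase=(3,3,8,9) vs β=12 → FL=S FR=S RL=S RR=S
t=28: phase=(4,4,9,10) vs β=12 → FL=S FR=S RL=S RR=S

t=2: FL=S FR=S RL=W RR=S
t=4: FL=W FR=W RL=S RR=S
t=20: FL=W FR=W RL=S RR=S
t=23: FL=W FR=W RL=S RR=S
t=24: FL=S FR=S RL=S RR=S
t=27: FL=S FR=S RL=S RR=S
t=28: FL=S FR=S RL=S RR=S


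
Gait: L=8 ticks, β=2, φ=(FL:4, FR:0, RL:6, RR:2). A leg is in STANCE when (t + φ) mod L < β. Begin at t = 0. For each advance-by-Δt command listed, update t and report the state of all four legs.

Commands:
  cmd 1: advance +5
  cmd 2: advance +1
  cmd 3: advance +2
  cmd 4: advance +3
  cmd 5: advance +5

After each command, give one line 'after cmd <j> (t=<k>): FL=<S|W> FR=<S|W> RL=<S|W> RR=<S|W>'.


start t=0: FL=W FR=S RL=W RR=W
cmd 1: advance +5 → t=5, phase=(1,5,3,7) → FL=S FR=W RL=W RR=W
cmd 2: advance +1 → t=6, phase=(2,6,4,0) → FL=W FR=W RL=W RR=S
cmd 3: advance +2 → t=8, phase=(4,0,6,2) → FL=W FR=S RL=W RR=W
cmd 4: advance +3 → t=11, phase=(7,3,1,5) → FL=W FR=W RL=S RR=W
cmd 5: advance +5 → t=16, phase=(4,0,6,2) → FL=W FR=S RL=W RR=W

after cmd 1 (t=5): FL=S FR=W RL=W RR=W
after cmd 2 (t=6): FL=W FR=W RL=W RR=S
after cmd 3 (t=8): FL=W FR=S RL=W RR=W
after cmd 4 (t=11): FL=W FR=W RL=S RR=W
after cmd 5 (t=16): FL=W FR=S RL=W RR=W


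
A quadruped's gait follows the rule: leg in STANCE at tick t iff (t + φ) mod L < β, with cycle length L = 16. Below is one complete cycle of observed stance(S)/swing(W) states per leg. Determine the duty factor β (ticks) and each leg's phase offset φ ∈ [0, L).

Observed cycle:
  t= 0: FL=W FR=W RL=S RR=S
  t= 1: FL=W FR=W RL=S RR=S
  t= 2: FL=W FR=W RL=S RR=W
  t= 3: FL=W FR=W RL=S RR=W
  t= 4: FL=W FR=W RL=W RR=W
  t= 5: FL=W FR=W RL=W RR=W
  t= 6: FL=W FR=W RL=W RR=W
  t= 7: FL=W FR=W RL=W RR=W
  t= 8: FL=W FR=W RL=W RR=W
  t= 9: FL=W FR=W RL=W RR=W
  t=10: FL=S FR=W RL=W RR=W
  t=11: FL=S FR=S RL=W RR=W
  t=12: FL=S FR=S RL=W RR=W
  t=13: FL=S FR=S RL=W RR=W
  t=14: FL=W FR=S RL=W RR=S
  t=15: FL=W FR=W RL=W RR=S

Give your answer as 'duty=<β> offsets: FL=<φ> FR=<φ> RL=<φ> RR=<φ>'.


duty β = stance ticks per leg = 4
FL: stance ticks = 4; W→S at t=10 → φ=6
FR: stance ticks = 4; W→S at t=11 → φ=5
RL: stance ticks = 4; W→S at t=0 → φ=0
RR: stance ticks = 4; W→S at t=14 → φ=2

duty=4 offsets: FL=6 FR=5 RL=0 RR=2


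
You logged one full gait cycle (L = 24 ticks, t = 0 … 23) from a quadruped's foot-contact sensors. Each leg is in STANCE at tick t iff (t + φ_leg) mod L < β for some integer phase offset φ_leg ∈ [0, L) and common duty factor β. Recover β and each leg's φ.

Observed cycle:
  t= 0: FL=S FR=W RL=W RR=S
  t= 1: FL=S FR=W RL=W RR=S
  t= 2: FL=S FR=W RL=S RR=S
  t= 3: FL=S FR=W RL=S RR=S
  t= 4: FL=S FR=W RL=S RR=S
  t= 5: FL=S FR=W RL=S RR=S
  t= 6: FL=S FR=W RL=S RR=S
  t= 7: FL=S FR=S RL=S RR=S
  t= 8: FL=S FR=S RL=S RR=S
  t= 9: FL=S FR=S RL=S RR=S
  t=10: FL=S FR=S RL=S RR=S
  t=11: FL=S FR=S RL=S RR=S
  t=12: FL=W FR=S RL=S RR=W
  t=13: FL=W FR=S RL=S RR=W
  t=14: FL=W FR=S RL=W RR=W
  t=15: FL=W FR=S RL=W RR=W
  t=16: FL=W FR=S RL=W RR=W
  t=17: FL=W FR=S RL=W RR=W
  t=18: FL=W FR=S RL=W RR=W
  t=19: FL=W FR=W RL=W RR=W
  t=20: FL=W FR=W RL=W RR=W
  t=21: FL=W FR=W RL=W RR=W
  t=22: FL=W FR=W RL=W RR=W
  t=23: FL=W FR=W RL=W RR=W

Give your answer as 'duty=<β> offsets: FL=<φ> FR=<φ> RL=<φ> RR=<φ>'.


duty=12 offsets: FL=0 FR=17 RL=22 RR=0

duty β = stance ticks per leg = 12
FL: stance ticks = 12; W→S at t=0 → φ=0
FR: stance ticks = 12; W→S at t=7 → φ=17
RL: stance ticks = 12; W→S at t=2 → φ=22
RR: stance ticks = 12; W→S at t=0 → φ=0


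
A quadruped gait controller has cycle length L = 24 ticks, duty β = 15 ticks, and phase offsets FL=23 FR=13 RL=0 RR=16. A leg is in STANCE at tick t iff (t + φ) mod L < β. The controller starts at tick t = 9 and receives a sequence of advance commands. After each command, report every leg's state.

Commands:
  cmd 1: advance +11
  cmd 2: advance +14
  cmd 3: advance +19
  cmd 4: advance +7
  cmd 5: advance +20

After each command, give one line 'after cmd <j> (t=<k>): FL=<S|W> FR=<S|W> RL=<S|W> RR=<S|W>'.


start t=9: FL=S FR=W RL=S RR=S
cmd 1: advance +11 → t=20, phase=(19,9,20,12) → FL=W FR=S RL=W RR=S
cmd 2: advance +14 → t=34, phase=(9,23,10,2) → FL=S FR=W RL=S RR=S
cmd 3: advance +19 → t=53, phase=(4,18,5,21) → FL=S FR=W RL=S RR=W
cmd 4: advance +7 → t=60, phase=(11,1,12,4) → FL=S FR=S RL=S RR=S
cmd 5: advance +20 → t=80, phase=(7,21,8,0) → FL=S FR=W RL=S RR=S

after cmd 1 (t=20): FL=W FR=S RL=W RR=S
after cmd 2 (t=34): FL=S FR=W RL=S RR=S
after cmd 3 (t=53): FL=S FR=W RL=S RR=W
after cmd 4 (t=60): FL=S FR=S RL=S RR=S
after cmd 5 (t=80): FL=S FR=W RL=S RR=S


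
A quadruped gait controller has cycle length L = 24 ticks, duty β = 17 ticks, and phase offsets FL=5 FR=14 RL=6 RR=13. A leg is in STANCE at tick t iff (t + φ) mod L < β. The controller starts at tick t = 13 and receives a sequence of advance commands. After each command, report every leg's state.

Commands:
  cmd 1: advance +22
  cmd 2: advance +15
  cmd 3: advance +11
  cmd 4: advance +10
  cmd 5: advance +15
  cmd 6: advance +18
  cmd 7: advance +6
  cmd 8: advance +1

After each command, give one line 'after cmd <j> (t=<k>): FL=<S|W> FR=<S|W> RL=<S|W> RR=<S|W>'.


start t=13: FL=W FR=S RL=W RR=S
cmd 1: advance +22 → t=35, phase=(16,1,17,0) → FL=S FR=S RL=W RR=S
cmd 2: advance +15 → t=50, phase=(7,16,8,15) → FL=S FR=S RL=S RR=S
cmd 3: advance +11 → t=61, phase=(18,3,19,2) → FL=W FR=S RL=W RR=S
cmd 4: advance +10 → t=71, phase=(4,13,5,12) → FL=S FR=S RL=S RR=S
cmd 5: advance +15 → t=86, phase=(19,4,20,3) → FL=W FR=S RL=W RR=S
cmd 6: advance +18 → t=104, phase=(13,22,14,21) → FL=S FR=W RL=S RR=W
cmd 7: advance +6 → t=110, phase=(19,4,20,3) → FL=W FR=S RL=W RR=S
cmd 8: advance +1 → t=111, phase=(20,5,21,4) → FL=W FR=S RL=W RR=S

after cmd 1 (t=35): FL=S FR=S RL=W RR=S
after cmd 2 (t=50): FL=S FR=S RL=S RR=S
after cmd 3 (t=61): FL=W FR=S RL=W RR=S
after cmd 4 (t=71): FL=S FR=S RL=S RR=S
after cmd 5 (t=86): FL=W FR=S RL=W RR=S
after cmd 6 (t=104): FL=S FR=W RL=S RR=W
after cmd 7 (t=110): FL=W FR=S RL=W RR=S
after cmd 8 (t=111): FL=W FR=S RL=W RR=S


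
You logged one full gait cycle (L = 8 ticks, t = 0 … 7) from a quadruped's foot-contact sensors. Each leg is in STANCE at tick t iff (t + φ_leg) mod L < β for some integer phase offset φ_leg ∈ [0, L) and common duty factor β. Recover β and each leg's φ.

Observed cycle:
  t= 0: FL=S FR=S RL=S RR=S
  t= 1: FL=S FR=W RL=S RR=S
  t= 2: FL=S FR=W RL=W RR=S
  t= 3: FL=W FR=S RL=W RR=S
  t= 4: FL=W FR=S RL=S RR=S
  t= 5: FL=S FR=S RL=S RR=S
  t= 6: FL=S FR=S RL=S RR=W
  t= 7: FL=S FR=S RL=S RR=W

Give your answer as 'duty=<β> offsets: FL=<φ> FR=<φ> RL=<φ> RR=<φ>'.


duty=6 offsets: FL=3 FR=5 RL=4 RR=0

duty β = stance ticks per leg = 6
FL: stance ticks = 6; W→S at t=5 → φ=3
FR: stance ticks = 6; W→S at t=3 → φ=5
RL: stance ticks = 6; W→S at t=4 → φ=4
RR: stance ticks = 6; W→S at t=0 → φ=0


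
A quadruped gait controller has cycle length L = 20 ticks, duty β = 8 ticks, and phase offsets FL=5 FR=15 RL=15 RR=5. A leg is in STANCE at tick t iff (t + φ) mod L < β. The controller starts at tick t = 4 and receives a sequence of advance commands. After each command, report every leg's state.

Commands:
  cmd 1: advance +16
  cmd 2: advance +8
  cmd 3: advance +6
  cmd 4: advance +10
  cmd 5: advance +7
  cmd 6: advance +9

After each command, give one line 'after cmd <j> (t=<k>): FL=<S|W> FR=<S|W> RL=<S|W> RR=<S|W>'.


after cmd 1 (t=20): FL=S FR=W RL=W RR=S
after cmd 2 (t=28): FL=W FR=S RL=S RR=W
after cmd 3 (t=34): FL=W FR=W RL=W RR=W
after cmd 4 (t=44): FL=W FR=W RL=W RR=W
after cmd 5 (t=51): FL=W FR=S RL=S RR=W
after cmd 6 (t=60): FL=S FR=W RL=W RR=S

start t=4: FL=W FR=W RL=W RR=W
cmd 1: advance +16 → t=20, phase=(5,15,15,5) → FL=S FR=W RL=W RR=S
cmd 2: advance +8 → t=28, phase=(13,3,3,13) → FL=W FR=S RL=S RR=W
cmd 3: advance +6 → t=34, phase=(19,9,9,19) → FL=W FR=W RL=W RR=W
cmd 4: advance +10 → t=44, phase=(9,19,19,9) → FL=W FR=W RL=W RR=W
cmd 5: advance +7 → t=51, phase=(16,6,6,16) → FL=W FR=S RL=S RR=W
cmd 6: advance +9 → t=60, phase=(5,15,15,5) → FL=S FR=W RL=W RR=S


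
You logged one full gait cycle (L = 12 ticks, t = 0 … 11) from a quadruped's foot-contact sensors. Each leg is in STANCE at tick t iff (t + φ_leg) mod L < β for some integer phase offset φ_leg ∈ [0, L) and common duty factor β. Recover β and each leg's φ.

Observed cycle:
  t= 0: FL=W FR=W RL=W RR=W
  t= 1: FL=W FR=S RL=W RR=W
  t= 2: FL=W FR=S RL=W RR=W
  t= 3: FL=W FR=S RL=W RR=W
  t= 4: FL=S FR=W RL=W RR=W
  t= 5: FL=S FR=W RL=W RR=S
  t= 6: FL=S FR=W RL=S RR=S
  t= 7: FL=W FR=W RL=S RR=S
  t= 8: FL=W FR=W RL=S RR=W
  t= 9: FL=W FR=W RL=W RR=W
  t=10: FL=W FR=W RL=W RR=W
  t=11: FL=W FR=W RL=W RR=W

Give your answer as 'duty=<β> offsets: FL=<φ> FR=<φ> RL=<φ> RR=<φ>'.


duty β = stance ticks per leg = 3
FL: stance ticks = 3; W→S at t=4 → φ=8
FR: stance ticks = 3; W→S at t=1 → φ=11
RL: stance ticks = 3; W→S at t=6 → φ=6
RR: stance ticks = 3; W→S at t=5 → φ=7

duty=3 offsets: FL=8 FR=11 RL=6 RR=7


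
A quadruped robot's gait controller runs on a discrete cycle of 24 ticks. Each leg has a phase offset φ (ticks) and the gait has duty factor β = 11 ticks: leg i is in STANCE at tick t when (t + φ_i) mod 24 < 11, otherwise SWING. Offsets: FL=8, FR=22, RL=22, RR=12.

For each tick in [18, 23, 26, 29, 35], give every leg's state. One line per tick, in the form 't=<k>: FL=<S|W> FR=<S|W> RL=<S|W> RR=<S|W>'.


t=18: FL=S FR=W RL=W RR=S
t=23: FL=S FR=W RL=W RR=W
t=26: FL=S FR=S RL=S RR=W
t=29: FL=W FR=S RL=S RR=W
t=35: FL=W FR=S RL=S RR=W

t=18: phase=(2,16,16,6) vs β=11 → FL=S FR=W RL=W RR=S
t=23: phase=(7,21,21,11) vs β=11 → FL=S FR=W RL=W RR=W
t=26: phase=(10,0,0,14) vs β=11 → FL=S FR=S RL=S RR=W
t=29: phase=(13,3,3,17) vs β=11 → FL=W FR=S RL=S RR=W
t=35: phase=(19,9,9,23) vs β=11 → FL=W FR=S RL=S RR=W


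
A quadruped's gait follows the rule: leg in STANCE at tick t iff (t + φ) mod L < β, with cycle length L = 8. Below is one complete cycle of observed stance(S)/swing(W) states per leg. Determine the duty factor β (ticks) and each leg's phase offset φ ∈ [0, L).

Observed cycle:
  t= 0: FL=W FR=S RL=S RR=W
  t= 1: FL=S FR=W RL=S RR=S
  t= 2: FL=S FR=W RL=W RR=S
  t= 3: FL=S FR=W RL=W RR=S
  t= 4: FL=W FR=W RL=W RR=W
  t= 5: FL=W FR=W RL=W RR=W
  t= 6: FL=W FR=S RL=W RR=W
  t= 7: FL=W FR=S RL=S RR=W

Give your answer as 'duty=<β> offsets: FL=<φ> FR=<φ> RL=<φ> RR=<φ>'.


duty=3 offsets: FL=7 FR=2 RL=1 RR=7

duty β = stance ticks per leg = 3
FL: stance ticks = 3; W→S at t=1 → φ=7
FR: stance ticks = 3; W→S at t=6 → φ=2
RL: stance ticks = 3; W→S at t=7 → φ=1
RR: stance ticks = 3; W→S at t=1 → φ=7


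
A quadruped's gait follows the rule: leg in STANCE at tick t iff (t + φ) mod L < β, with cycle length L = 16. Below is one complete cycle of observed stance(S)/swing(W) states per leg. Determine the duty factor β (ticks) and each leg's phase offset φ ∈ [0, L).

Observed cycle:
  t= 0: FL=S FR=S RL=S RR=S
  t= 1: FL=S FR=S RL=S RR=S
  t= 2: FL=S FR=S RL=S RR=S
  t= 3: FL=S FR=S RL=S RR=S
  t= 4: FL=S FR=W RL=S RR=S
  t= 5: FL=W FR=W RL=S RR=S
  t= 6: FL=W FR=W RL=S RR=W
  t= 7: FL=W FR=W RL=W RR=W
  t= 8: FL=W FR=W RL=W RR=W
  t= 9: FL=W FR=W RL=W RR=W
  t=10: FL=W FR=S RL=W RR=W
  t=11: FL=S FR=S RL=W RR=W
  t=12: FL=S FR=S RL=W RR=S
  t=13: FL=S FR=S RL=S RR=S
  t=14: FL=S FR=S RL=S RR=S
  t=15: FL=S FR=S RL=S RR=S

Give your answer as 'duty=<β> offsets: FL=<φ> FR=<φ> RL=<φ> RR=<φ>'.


duty=10 offsets: FL=5 FR=6 RL=3 RR=4

duty β = stance ticks per leg = 10
FL: stance ticks = 10; W→S at t=11 → φ=5
FR: stance ticks = 10; W→S at t=10 → φ=6
RL: stance ticks = 10; W→S at t=13 → φ=3
RR: stance ticks = 10; W→S at t=12 → φ=4


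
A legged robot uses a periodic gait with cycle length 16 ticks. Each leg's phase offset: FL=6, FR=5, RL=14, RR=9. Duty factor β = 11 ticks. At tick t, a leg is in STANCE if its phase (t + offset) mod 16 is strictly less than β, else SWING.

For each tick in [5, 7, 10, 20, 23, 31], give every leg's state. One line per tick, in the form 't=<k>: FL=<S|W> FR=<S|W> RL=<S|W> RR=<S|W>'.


t=5: phase=(11,10,3,14) vs β=11 → FL=W FR=S RL=S RR=W
t=7: phase=(13,12,5,0) vs β=11 → FL=W FR=W RL=S RR=S
t=10: phase=(0,15,8,3) vs β=11 → FL=S FR=W RL=S RR=S
t=20: phase=(10,9,2,13) vs β=11 → FL=S FR=S RL=S RR=W
t=23: phase=(13,12,5,0) vs β=11 → FL=W FR=W RL=S RR=S
t=31: phase=(5,4,13,8) vs β=11 → FL=S FR=S RL=W RR=S

t=5: FL=W FR=S RL=S RR=W
t=7: FL=W FR=W RL=S RR=S
t=10: FL=S FR=W RL=S RR=S
t=20: FL=S FR=S RL=S RR=W
t=23: FL=W FR=W RL=S RR=S
t=31: FL=S FR=S RL=W RR=S


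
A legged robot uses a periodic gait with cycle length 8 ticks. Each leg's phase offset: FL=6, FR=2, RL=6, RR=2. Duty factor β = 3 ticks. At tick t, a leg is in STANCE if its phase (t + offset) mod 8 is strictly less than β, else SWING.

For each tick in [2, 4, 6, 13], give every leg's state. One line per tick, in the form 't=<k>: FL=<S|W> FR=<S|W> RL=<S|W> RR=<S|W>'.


t=2: phase=(0,4,0,4) vs β=3 → FL=S FR=W RL=S RR=W
t=4: phase=(2,6,2,6) vs β=3 → FL=S FR=W RL=S RR=W
t=6: phase=(4,0,4,0) vs β=3 → FL=W FR=S RL=W RR=S
t=13: phase=(3,7,3,7) vs β=3 → FL=W FR=W RL=W RR=W

t=2: FL=S FR=W RL=S RR=W
t=4: FL=S FR=W RL=S RR=W
t=6: FL=W FR=S RL=W RR=S
t=13: FL=W FR=W RL=W RR=W


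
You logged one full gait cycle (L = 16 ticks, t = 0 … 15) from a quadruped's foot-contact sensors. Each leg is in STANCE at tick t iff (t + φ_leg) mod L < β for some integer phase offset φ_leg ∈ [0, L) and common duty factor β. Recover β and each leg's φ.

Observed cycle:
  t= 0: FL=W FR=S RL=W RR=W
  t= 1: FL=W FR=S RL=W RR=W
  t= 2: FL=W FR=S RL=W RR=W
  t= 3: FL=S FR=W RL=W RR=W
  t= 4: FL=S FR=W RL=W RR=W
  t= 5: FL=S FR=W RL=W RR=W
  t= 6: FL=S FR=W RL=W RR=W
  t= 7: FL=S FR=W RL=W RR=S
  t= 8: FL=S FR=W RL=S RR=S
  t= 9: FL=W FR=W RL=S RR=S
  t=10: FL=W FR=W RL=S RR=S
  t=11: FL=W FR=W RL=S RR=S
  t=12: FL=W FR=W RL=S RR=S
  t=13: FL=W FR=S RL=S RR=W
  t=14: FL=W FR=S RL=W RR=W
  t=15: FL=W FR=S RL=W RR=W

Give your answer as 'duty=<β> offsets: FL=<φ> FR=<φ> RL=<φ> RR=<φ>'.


duty β = stance ticks per leg = 6
FL: stance ticks = 6; W→S at t=3 → φ=13
FR: stance ticks = 6; W→S at t=13 → φ=3
RL: stance ticks = 6; W→S at t=8 → φ=8
RR: stance ticks = 6; W→S at t=7 → φ=9

duty=6 offsets: FL=13 FR=3 RL=8 RR=9


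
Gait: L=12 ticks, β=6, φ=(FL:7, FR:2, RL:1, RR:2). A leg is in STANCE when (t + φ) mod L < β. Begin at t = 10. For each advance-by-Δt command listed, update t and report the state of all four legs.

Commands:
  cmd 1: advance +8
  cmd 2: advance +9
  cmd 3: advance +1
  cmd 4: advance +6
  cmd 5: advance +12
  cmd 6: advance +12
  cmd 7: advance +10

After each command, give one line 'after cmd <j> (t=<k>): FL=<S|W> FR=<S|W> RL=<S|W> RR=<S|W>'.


after cmd 1 (t=18): FL=S FR=W RL=W RR=W
after cmd 2 (t=27): FL=W FR=S RL=S RR=S
after cmd 3 (t=28): FL=W FR=W RL=S RR=W
after cmd 4 (t=34): FL=S FR=S RL=W RR=S
after cmd 5 (t=46): FL=S FR=S RL=W RR=S
after cmd 6 (t=58): FL=S FR=S RL=W RR=S
after cmd 7 (t=68): FL=S FR=W RL=W RR=W

start t=10: FL=S FR=S RL=W RR=S
cmd 1: advance +8 → t=18, phase=(1,8,7,8) → FL=S FR=W RL=W RR=W
cmd 2: advance +9 → t=27, phase=(10,5,4,5) → FL=W FR=S RL=S RR=S
cmd 3: advance +1 → t=28, phase=(11,6,5,6) → FL=W FR=W RL=S RR=W
cmd 4: advance +6 → t=34, phase=(5,0,11,0) → FL=S FR=S RL=W RR=S
cmd 5: advance +12 → t=46, phase=(5,0,11,0) → FL=S FR=S RL=W RR=S
cmd 6: advance +12 → t=58, phase=(5,0,11,0) → FL=S FR=S RL=W RR=S
cmd 7: advance +10 → t=68, phase=(3,10,9,10) → FL=S FR=W RL=W RR=W


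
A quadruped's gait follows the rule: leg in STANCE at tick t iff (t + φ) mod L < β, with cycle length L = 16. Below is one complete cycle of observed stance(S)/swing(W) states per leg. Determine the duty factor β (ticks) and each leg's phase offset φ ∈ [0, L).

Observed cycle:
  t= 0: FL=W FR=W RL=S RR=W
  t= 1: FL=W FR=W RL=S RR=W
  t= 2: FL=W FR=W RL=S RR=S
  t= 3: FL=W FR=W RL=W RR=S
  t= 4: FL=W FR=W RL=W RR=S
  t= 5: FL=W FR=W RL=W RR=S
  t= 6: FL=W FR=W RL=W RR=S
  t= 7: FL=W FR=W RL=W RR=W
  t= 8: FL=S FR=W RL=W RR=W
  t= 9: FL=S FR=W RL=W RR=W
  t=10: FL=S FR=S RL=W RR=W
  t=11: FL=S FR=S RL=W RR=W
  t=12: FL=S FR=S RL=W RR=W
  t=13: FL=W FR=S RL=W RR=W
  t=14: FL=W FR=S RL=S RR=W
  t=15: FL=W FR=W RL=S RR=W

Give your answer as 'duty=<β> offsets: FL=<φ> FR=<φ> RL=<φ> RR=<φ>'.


duty=5 offsets: FL=8 FR=6 RL=2 RR=14

duty β = stance ticks per leg = 5
FL: stance ticks = 5; W→S at t=8 → φ=8
FR: stance ticks = 5; W→S at t=10 → φ=6
RL: stance ticks = 5; W→S at t=14 → φ=2
RR: stance ticks = 5; W→S at t=2 → φ=14


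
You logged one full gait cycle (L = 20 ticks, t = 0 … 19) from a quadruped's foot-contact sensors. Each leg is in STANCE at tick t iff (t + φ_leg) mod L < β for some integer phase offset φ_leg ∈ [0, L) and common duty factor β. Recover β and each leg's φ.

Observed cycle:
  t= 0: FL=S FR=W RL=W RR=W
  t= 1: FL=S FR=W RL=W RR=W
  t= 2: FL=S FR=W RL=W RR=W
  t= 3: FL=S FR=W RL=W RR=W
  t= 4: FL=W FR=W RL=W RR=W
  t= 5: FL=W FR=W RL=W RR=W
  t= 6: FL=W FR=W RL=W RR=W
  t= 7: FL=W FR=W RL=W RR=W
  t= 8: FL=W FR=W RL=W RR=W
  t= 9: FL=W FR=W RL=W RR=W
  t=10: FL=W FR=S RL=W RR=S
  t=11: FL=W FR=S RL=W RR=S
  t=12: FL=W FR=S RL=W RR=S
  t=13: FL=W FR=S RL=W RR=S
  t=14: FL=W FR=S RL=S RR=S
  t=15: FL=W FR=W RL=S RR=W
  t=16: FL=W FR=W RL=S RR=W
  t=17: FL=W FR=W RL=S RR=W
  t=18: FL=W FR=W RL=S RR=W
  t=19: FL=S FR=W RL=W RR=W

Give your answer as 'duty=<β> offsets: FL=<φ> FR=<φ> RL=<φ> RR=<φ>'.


duty β = stance ticks per leg = 5
FL: stance ticks = 5; W→S at t=19 → φ=1
FR: stance ticks = 5; W→S at t=10 → φ=10
RL: stance ticks = 5; W→S at t=14 → φ=6
RR: stance ticks = 5; W→S at t=10 → φ=10

duty=5 offsets: FL=1 FR=10 RL=6 RR=10


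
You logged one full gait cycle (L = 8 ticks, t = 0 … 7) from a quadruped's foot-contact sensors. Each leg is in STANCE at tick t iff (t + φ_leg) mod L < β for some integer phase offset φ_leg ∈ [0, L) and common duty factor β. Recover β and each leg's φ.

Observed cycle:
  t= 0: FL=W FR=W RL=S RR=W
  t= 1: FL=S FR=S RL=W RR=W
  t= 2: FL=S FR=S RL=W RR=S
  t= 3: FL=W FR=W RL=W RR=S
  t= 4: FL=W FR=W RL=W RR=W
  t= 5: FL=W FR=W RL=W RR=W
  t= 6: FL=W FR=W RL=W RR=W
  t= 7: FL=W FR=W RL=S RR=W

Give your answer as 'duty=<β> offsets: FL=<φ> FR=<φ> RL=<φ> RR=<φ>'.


duty β = stance ticks per leg = 2
FL: stance ticks = 2; W→S at t=1 → φ=7
FR: stance ticks = 2; W→S at t=1 → φ=7
RL: stance ticks = 2; W→S at t=7 → φ=1
RR: stance ticks = 2; W→S at t=2 → φ=6

duty=2 offsets: FL=7 FR=7 RL=1 RR=6


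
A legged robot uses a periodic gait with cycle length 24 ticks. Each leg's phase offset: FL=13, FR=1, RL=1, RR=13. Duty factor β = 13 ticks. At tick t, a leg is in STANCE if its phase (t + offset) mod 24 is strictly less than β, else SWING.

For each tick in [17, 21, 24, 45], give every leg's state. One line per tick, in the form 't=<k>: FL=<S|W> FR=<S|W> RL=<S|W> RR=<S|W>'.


t=17: FL=S FR=W RL=W RR=S
t=21: FL=S FR=W RL=W RR=S
t=24: FL=W FR=S RL=S RR=W
t=45: FL=S FR=W RL=W RR=S

t=17: phase=(6,18,18,6) vs β=13 → FL=S FR=W RL=W RR=S
t=21: phase=(10,22,22,10) vs β=13 → FL=S FR=W RL=W RR=S
t=24: phase=(13,1,1,13) vs β=13 → FL=W FR=S RL=S RR=W
t=45: phase=(10,22,22,10) vs β=13 → FL=S FR=W RL=W RR=S


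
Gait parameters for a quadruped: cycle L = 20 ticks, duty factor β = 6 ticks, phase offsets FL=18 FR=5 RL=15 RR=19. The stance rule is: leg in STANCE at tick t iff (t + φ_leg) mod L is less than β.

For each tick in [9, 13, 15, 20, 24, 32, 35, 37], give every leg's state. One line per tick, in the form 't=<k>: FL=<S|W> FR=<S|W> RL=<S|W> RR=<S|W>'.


t=9: FL=W FR=W RL=S RR=W
t=13: FL=W FR=W RL=W RR=W
t=15: FL=W FR=S RL=W RR=W
t=20: FL=W FR=S RL=W RR=W
t=24: FL=S FR=W RL=W RR=S
t=32: FL=W FR=W RL=W RR=W
t=35: FL=W FR=S RL=W RR=W
t=37: FL=W FR=S RL=W RR=W

t=9: phase=(7,14,4,8) vs β=6 → FL=W FR=W RL=S RR=W
t=13: phase=(11,18,8,12) vs β=6 → FL=W FR=W RL=W RR=W
t=15: phase=(13,0,10,14) vs β=6 → FL=W FR=S RL=W RR=W
t=20: phase=(18,5,15,19) vs β=6 → FL=W FR=S RL=W RR=W
t=24: phase=(2,9,19,3) vs β=6 → FL=S FR=W RL=W RR=S
t=32: phase=(10,17,7,11) vs β=6 → FL=W FR=W RL=W RR=W
t=35: phase=(13,0,10,14) vs β=6 → FL=W FR=S RL=W RR=W
t=37: phase=(15,2,12,16) vs β=6 → FL=W FR=S RL=W RR=W


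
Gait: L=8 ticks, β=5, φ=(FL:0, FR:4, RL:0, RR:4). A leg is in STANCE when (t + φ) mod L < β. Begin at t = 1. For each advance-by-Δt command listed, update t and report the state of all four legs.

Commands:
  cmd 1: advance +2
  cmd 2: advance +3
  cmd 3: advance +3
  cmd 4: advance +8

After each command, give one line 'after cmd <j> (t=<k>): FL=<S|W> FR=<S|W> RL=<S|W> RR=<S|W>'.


after cmd 1 (t=3): FL=S FR=W RL=S RR=W
after cmd 2 (t=6): FL=W FR=S RL=W RR=S
after cmd 3 (t=9): FL=S FR=W RL=S RR=W
after cmd 4 (t=17): FL=S FR=W RL=S RR=W

start t=1: FL=S FR=W RL=S RR=W
cmd 1: advance +2 → t=3, phase=(3,7,3,7) → FL=S FR=W RL=S RR=W
cmd 2: advance +3 → t=6, phase=(6,2,6,2) → FL=W FR=S RL=W RR=S
cmd 3: advance +3 → t=9, phase=(1,5,1,5) → FL=S FR=W RL=S RR=W
cmd 4: advance +8 → t=17, phase=(1,5,1,5) → FL=S FR=W RL=S RR=W


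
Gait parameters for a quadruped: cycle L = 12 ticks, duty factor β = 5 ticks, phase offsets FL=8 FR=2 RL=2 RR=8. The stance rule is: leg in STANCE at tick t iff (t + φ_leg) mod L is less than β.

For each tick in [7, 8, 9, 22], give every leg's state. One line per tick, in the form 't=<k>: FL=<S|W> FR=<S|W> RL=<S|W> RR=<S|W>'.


t=7: FL=S FR=W RL=W RR=S
t=8: FL=S FR=W RL=W RR=S
t=9: FL=W FR=W RL=W RR=W
t=22: FL=W FR=S RL=S RR=W

t=7: phase=(3,9,9,3) vs β=5 → FL=S FR=W RL=W RR=S
t=8: phase=(4,10,10,4) vs β=5 → FL=S FR=W RL=W RR=S
t=9: phase=(5,11,11,5) vs β=5 → FL=W FR=W RL=W RR=W
t=22: phase=(6,0,0,6) vs β=5 → FL=W FR=S RL=S RR=W


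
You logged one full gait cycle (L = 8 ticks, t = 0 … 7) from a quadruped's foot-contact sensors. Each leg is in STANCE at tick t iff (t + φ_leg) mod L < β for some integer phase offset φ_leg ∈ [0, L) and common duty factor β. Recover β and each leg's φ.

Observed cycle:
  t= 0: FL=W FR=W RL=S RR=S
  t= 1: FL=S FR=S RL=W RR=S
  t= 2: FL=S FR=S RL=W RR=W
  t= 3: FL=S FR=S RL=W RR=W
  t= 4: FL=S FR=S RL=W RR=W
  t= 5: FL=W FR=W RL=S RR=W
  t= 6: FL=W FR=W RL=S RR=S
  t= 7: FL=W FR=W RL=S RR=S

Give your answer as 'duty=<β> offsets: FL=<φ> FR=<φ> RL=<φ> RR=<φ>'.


duty β = stance ticks per leg = 4
FL: stance ticks = 4; W→S at t=1 → φ=7
FR: stance ticks = 4; W→S at t=1 → φ=7
RL: stance ticks = 4; W→S at t=5 → φ=3
RR: stance ticks = 4; W→S at t=6 → φ=2

duty=4 offsets: FL=7 FR=7 RL=3 RR=2


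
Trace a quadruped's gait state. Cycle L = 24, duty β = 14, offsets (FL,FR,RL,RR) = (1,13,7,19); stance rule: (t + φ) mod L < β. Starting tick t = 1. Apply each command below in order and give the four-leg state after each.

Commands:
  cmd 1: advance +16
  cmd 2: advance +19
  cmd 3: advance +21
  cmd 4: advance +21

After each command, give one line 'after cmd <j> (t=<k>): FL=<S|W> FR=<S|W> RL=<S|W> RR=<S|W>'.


start t=1: FL=S FR=W RL=S RR=W
cmd 1: advance +16 → t=17, phase=(18,6,0,12) → FL=W FR=S RL=S RR=S
cmd 2: advance +19 → t=36, phase=(13,1,19,7) → FL=S FR=S RL=W RR=S
cmd 3: advance +21 → t=57, phase=(10,22,16,4) → FL=S FR=W RL=W RR=S
cmd 4: advance +21 → t=78, phase=(7,19,13,1) → FL=S FR=W RL=S RR=S

after cmd 1 (t=17): FL=W FR=S RL=S RR=S
after cmd 2 (t=36): FL=S FR=S RL=W RR=S
after cmd 3 (t=57): FL=S FR=W RL=W RR=S
after cmd 4 (t=78): FL=S FR=W RL=S RR=S


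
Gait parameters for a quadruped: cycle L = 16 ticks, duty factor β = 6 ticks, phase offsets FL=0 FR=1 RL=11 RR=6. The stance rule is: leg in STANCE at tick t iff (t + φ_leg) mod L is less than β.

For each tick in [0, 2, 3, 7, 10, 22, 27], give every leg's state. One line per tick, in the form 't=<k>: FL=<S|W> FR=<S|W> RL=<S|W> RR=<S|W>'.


t=0: FL=S FR=S RL=W RR=W
t=2: FL=S FR=S RL=W RR=W
t=3: FL=S FR=S RL=W RR=W
t=7: FL=W FR=W RL=S RR=W
t=10: FL=W FR=W RL=S RR=S
t=22: FL=W FR=W RL=S RR=W
t=27: FL=W FR=W RL=W RR=S

t=0: phase=(0,1,11,6) vs β=6 → FL=S FR=S RL=W RR=W
t=2: phase=(2,3,13,8) vs β=6 → FL=S FR=S RL=W RR=W
t=3: phase=(3,4,14,9) vs β=6 → FL=S FR=S RL=W RR=W
t=7: phase=(7,8,2,13) vs β=6 → FL=W FR=W RL=S RR=W
t=10: phase=(10,11,5,0) vs β=6 → FL=W FR=W RL=S RR=S
t=22: phase=(6,7,1,12) vs β=6 → FL=W FR=W RL=S RR=W
t=27: phase=(11,12,6,1) vs β=6 → FL=W FR=W RL=W RR=S


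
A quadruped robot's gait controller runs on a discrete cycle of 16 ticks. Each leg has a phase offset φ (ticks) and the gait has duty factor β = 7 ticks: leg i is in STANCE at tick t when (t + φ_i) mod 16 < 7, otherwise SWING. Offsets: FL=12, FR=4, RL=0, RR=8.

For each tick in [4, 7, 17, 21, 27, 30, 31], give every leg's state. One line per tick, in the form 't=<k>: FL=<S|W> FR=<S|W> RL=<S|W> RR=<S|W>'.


t=4: phase=(0,8,4,12) vs β=7 → FL=S FR=W RL=S RR=W
t=7: phase=(3,11,7,15) vs β=7 → FL=S FR=W RL=W RR=W
t=17: phase=(13,5,1,9) vs β=7 → FL=W FR=S RL=S RR=W
t=21: phase=(1,9,5,13) vs β=7 → FL=S FR=W RL=S RR=W
t=27: phase=(7,15,11,3) vs β=7 → FL=W FR=W RL=W RR=S
t=30: phase=(10,2,14,6) vs β=7 → FL=W FR=S RL=W RR=S
t=31: phase=(11,3,15,7) vs β=7 → FL=W FR=S RL=W RR=W

t=4: FL=S FR=W RL=S RR=W
t=7: FL=S FR=W RL=W RR=W
t=17: FL=W FR=S RL=S RR=W
t=21: FL=S FR=W RL=S RR=W
t=27: FL=W FR=W RL=W RR=S
t=30: FL=W FR=S RL=W RR=S
t=31: FL=W FR=S RL=W RR=W


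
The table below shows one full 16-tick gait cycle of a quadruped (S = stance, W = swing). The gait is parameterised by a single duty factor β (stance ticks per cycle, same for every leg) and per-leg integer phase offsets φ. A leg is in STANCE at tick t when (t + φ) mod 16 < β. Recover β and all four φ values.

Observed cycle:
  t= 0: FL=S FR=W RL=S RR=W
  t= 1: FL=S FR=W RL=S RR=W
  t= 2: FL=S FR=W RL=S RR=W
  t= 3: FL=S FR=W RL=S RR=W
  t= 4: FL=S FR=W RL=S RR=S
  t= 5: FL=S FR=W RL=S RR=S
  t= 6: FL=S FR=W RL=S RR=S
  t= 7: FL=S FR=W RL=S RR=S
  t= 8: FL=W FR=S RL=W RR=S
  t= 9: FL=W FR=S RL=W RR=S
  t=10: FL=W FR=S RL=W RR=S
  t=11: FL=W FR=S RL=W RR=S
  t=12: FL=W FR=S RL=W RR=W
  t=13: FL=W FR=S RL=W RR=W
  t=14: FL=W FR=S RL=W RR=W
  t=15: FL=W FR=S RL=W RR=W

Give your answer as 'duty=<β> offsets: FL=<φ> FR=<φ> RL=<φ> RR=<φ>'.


duty β = stance ticks per leg = 8
FL: stance ticks = 8; W→S at t=0 → φ=0
FR: stance ticks = 8; W→S at t=8 → φ=8
RL: stance ticks = 8; W→S at t=0 → φ=0
RR: stance ticks = 8; W→S at t=4 → φ=12

duty=8 offsets: FL=0 FR=8 RL=0 RR=12


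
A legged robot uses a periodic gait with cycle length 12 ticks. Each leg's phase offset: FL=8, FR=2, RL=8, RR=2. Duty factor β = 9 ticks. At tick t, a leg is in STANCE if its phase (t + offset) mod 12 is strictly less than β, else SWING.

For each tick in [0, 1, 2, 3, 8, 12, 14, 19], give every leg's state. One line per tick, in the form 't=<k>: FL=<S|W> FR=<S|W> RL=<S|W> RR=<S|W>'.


t=0: FL=S FR=S RL=S RR=S
t=1: FL=W FR=S RL=W RR=S
t=2: FL=W FR=S RL=W RR=S
t=3: FL=W FR=S RL=W RR=S
t=8: FL=S FR=W RL=S RR=W
t=12: FL=S FR=S RL=S RR=S
t=14: FL=W FR=S RL=W RR=S
t=19: FL=S FR=W RL=S RR=W

t=0: phase=(8,2,8,2) vs β=9 → FL=S FR=S RL=S RR=S
t=1: phase=(9,3,9,3) vs β=9 → FL=W FR=S RL=W RR=S
t=2: phase=(10,4,10,4) vs β=9 → FL=W FR=S RL=W RR=S
t=3: phase=(11,5,11,5) vs β=9 → FL=W FR=S RL=W RR=S
t=8: phase=(4,10,4,10) vs β=9 → FL=S FR=W RL=S RR=W
t=12: phase=(8,2,8,2) vs β=9 → FL=S FR=S RL=S RR=S
t=14: phase=(10,4,10,4) vs β=9 → FL=W FR=S RL=W RR=S
t=19: phase=(3,9,3,9) vs β=9 → FL=S FR=W RL=S RR=W
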